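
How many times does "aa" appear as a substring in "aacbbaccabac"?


Searching for "aa" in "aacbbaccabac"
Scanning each position:
  Position 0: "aa" => MATCH
  Position 1: "ac" => no
  Position 2: "cb" => no
  Position 3: "bb" => no
  Position 4: "ba" => no
  Position 5: "ac" => no
  Position 6: "cc" => no
  Position 7: "ca" => no
  Position 8: "ab" => no
  Position 9: "ba" => no
  Position 10: "ac" => no
Total occurrences: 1

1


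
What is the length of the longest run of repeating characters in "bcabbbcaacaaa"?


Input: "bcabbbcaacaaa"
Scanning for longest run:
  Position 1 ('c'): new char, reset run to 1
  Position 2 ('a'): new char, reset run to 1
  Position 3 ('b'): new char, reset run to 1
  Position 4 ('b'): continues run of 'b', length=2
  Position 5 ('b'): continues run of 'b', length=3
  Position 6 ('c'): new char, reset run to 1
  Position 7 ('a'): new char, reset run to 1
  Position 8 ('a'): continues run of 'a', length=2
  Position 9 ('c'): new char, reset run to 1
  Position 10 ('a'): new char, reset run to 1
  Position 11 ('a'): continues run of 'a', length=2
  Position 12 ('a'): continues run of 'a', length=3
Longest run: 'b' with length 3

3


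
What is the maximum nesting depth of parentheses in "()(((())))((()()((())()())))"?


Input: "()(((())))((()()((())()())))"
Tracking depth:
  Position 0 '(': depth becomes 1
  Position 1 ')': depth becomes 0
  Position 2 '(': depth becomes 1
  Position 3 '(': depth becomes 2
  Position 4 '(': depth becomes 3
  Position 5 '(': depth becomes 4
  Position 6 ')': depth becomes 3
  Position 7 ')': depth becomes 2
  Position 8 ')': depth becomes 1
  Position 9 ')': depth becomes 0
  Position 10 '(': depth becomes 1
  Position 11 '(': depth becomes 2
  Position 12 '(': depth becomes 3
  Position 13 ')': depth becomes 2
  Position 14 '(': depth becomes 3
  Position 15 ')': depth becomes 2
  Position 16 '(': depth becomes 3
  Position 17 '(': depth becomes 4
  Position 18 '(': depth becomes 5
  Position 19 ')': depth becomes 4
  Position 20 ')': depth becomes 3
  Position 21 '(': depth becomes 4
  Position 22 ')': depth becomes 3
  Position 23 '(': depth becomes 4
  Position 24 ')': depth becomes 3
  Position 25 ')': depth becomes 2
  Position 26 ')': depth becomes 1
  Position 27 ')': depth becomes 0
Maximum depth reached: 5

5


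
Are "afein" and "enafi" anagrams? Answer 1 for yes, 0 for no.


Strings: "afein", "enafi"
Sorted first:  aefin
Sorted second: aefin
Sorted forms match => anagrams

1


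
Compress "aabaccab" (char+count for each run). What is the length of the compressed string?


Input: aabaccab
Runs:
  'a' x 2 => "a2"
  'b' x 1 => "b1"
  'a' x 1 => "a1"
  'c' x 2 => "c2"
  'a' x 1 => "a1"
  'b' x 1 => "b1"
Compressed: "a2b1a1c2a1b1"
Compressed length: 12

12


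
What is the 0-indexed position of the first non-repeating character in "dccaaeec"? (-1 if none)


Input: dccaaeec
Character frequencies:
  'a': 2
  'c': 3
  'd': 1
  'e': 2
Scanning left to right for freq == 1:
  Position 0 ('d'): unique! => answer = 0

0


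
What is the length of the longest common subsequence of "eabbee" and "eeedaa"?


LCS of "eabbee" and "eeedaa"
DP table:
           e    e    e    d    a    a
      0    0    0    0    0    0    0
  e   0    1    1    1    1    1    1
  a   0    1    1    1    1    2    2
  b   0    1    1    1    1    2    2
  b   0    1    1    1    1    2    2
  e   0    1    2    2    2    2    2
  e   0    1    2    3    3    3    3
LCS length = dp[6][6] = 3

3


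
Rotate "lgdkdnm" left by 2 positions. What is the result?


Input: "lgdkdnm", rotate left by 2
First 2 characters: "lg"
Remaining characters: "dkdnm"
Concatenate remaining + first: "dkdnm" + "lg" = "dkdnmlg"

dkdnmlg


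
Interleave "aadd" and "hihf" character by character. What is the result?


Interleaving "aadd" and "hihf":
  Position 0: 'a' from first, 'h' from second => "ah"
  Position 1: 'a' from first, 'i' from second => "ai"
  Position 2: 'd' from first, 'h' from second => "dh"
  Position 3: 'd' from first, 'f' from second => "df"
Result: ahaidhdf

ahaidhdf


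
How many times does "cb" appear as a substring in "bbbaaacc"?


Searching for "cb" in "bbbaaacc"
Scanning each position:
  Position 0: "bb" => no
  Position 1: "bb" => no
  Position 2: "ba" => no
  Position 3: "aa" => no
  Position 4: "aa" => no
  Position 5: "ac" => no
  Position 6: "cc" => no
Total occurrences: 0

0


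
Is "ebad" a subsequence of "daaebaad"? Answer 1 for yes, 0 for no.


Check if "ebad" is a subsequence of "daaebaad"
Greedy scan:
  Position 0 ('d'): no match needed
  Position 1 ('a'): no match needed
  Position 2 ('a'): no match needed
  Position 3 ('e'): matches sub[0] = 'e'
  Position 4 ('b'): matches sub[1] = 'b'
  Position 5 ('a'): matches sub[2] = 'a'
  Position 6 ('a'): no match needed
  Position 7 ('d'): matches sub[3] = 'd'
All 4 characters matched => is a subsequence

1


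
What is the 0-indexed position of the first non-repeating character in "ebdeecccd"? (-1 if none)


Input: ebdeecccd
Character frequencies:
  'b': 1
  'c': 3
  'd': 2
  'e': 3
Scanning left to right for freq == 1:
  Position 0 ('e'): freq=3, skip
  Position 1 ('b'): unique! => answer = 1

1


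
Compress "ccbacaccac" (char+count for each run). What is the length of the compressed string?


Input: ccbacaccac
Runs:
  'c' x 2 => "c2"
  'b' x 1 => "b1"
  'a' x 1 => "a1"
  'c' x 1 => "c1"
  'a' x 1 => "a1"
  'c' x 2 => "c2"
  'a' x 1 => "a1"
  'c' x 1 => "c1"
Compressed: "c2b1a1c1a1c2a1c1"
Compressed length: 16

16


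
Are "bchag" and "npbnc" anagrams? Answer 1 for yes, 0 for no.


Strings: "bchag", "npbnc"
Sorted first:  abcgh
Sorted second: bcnnp
Differ at position 0: 'a' vs 'b' => not anagrams

0


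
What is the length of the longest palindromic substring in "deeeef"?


Input: "deeeef"
Checking substrings for palindromes:
  [1:5] "eeee" (len 4) => palindrome
  [1:4] "eee" (len 3) => palindrome
  [2:5] "eee" (len 3) => palindrome
  [1:3] "ee" (len 2) => palindrome
  [2:4] "ee" (len 2) => palindrome
  [3:5] "ee" (len 2) => palindrome
Longest palindromic substring: "eeee" with length 4

4


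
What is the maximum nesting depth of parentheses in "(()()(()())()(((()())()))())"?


Input: "(()()(()())()(((()())()))())"
Tracking depth:
  Position 0 '(': depth becomes 1
  Position 1 '(': depth becomes 2
  Position 2 ')': depth becomes 1
  Position 3 '(': depth becomes 2
  Position 4 ')': depth becomes 1
  Position 5 '(': depth becomes 2
  Position 6 '(': depth becomes 3
  Position 7 ')': depth becomes 2
  Position 8 '(': depth becomes 3
  Position 9 ')': depth becomes 2
  Position 10 ')': depth becomes 1
  Position 11 '(': depth becomes 2
  Position 12 ')': depth becomes 1
  Position 13 '(': depth becomes 2
  Position 14 '(': depth becomes 3
  Position 15 '(': depth becomes 4
  Position 16 '(': depth becomes 5
  Position 17 ')': depth becomes 4
  Position 18 '(': depth becomes 5
  Position 19 ')': depth becomes 4
  Position 20 ')': depth becomes 3
  Position 21 '(': depth becomes 4
  Position 22 ')': depth becomes 3
  Position 23 ')': depth becomes 2
  Position 24 ')': depth becomes 1
  Position 25 '(': depth becomes 2
  Position 26 ')': depth becomes 1
  Position 27 ')': depth becomes 0
Maximum depth reached: 5

5


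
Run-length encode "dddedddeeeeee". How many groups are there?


Input: dddedddeeeeee
Scanning for consecutive runs:
  Group 1: 'd' x 3 (positions 0-2)
  Group 2: 'e' x 1 (positions 3-3)
  Group 3: 'd' x 3 (positions 4-6)
  Group 4: 'e' x 6 (positions 7-12)
Total groups: 4

4


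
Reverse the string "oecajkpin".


Input: oecajkpin
Reading characters right to left:
  Position 8: 'n'
  Position 7: 'i'
  Position 6: 'p'
  Position 5: 'k'
  Position 4: 'j'
  Position 3: 'a'
  Position 2: 'c'
  Position 1: 'e'
  Position 0: 'o'
Reversed: nipkjaceo

nipkjaceo


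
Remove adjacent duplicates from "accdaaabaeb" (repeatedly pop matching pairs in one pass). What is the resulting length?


Input: accdaaabaeb
Stack-based adjacent duplicate removal:
  Read 'a': push. Stack: a
  Read 'c': push. Stack: ac
  Read 'c': matches stack top 'c' => pop. Stack: a
  Read 'd': push. Stack: ad
  Read 'a': push. Stack: ada
  Read 'a': matches stack top 'a' => pop. Stack: ad
  Read 'a': push. Stack: ada
  Read 'b': push. Stack: adab
  Read 'a': push. Stack: adaba
  Read 'e': push. Stack: adabae
  Read 'b': push. Stack: adabaeb
Final stack: "adabaeb" (length 7)

7


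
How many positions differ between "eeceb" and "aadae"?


Comparing "eeceb" and "aadae" position by position:
  Position 0: 'e' vs 'a' => DIFFER
  Position 1: 'e' vs 'a' => DIFFER
  Position 2: 'c' vs 'd' => DIFFER
  Position 3: 'e' vs 'a' => DIFFER
  Position 4: 'b' vs 'e' => DIFFER
Positions that differ: 5

5


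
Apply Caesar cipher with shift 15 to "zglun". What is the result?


Caesar cipher: shift "zglun" by 15
  'z' (pos 25) + 15 = pos 14 = 'o'
  'g' (pos 6) + 15 = pos 21 = 'v'
  'l' (pos 11) + 15 = pos 0 = 'a'
  'u' (pos 20) + 15 = pos 9 = 'j'
  'n' (pos 13) + 15 = pos 2 = 'c'
Result: ovajc

ovajc


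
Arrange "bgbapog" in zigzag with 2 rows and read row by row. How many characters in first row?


Zigzag "bgbapog" into 2 rows:
Placing characters:
  'b' => row 0
  'g' => row 1
  'b' => row 0
  'a' => row 1
  'p' => row 0
  'o' => row 1
  'g' => row 0
Rows:
  Row 0: "bbpg"
  Row 1: "gao"
First row length: 4

4


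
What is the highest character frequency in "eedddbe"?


Input: eedddbe
Character counts:
  'b': 1
  'd': 3
  'e': 3
Maximum frequency: 3

3


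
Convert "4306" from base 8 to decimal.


Input: "4306" in base 8
Positional expansion:
  Digit '4' (value 4) x 8^3 = 2048
  Digit '3' (value 3) x 8^2 = 192
  Digit '0' (value 0) x 8^1 = 0
  Digit '6' (value 6) x 8^0 = 6
Sum = 2246

2246


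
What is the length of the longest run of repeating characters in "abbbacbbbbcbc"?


Input: "abbbacbbbbcbc"
Scanning for longest run:
  Position 1 ('b'): new char, reset run to 1
  Position 2 ('b'): continues run of 'b', length=2
  Position 3 ('b'): continues run of 'b', length=3
  Position 4 ('a'): new char, reset run to 1
  Position 5 ('c'): new char, reset run to 1
  Position 6 ('b'): new char, reset run to 1
  Position 7 ('b'): continues run of 'b', length=2
  Position 8 ('b'): continues run of 'b', length=3
  Position 9 ('b'): continues run of 'b', length=4
  Position 10 ('c'): new char, reset run to 1
  Position 11 ('b'): new char, reset run to 1
  Position 12 ('c'): new char, reset run to 1
Longest run: 'b' with length 4

4


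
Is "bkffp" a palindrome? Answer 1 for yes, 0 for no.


Input: bkffp
Reversed: pffkb
  Compare pos 0 ('b') with pos 4 ('p'): MISMATCH
  Compare pos 1 ('k') with pos 3 ('f'): MISMATCH
Result: not a palindrome

0


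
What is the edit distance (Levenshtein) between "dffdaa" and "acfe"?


Computing edit distance: "dffdaa" -> "acfe"
DP table:
           a    c    f    e
      0    1    2    3    4
  d   1    1    2    3    4
  f   2    2    2    2    3
  f   3    3    3    2    3
  d   4    4    4    3    3
  a   5    4    5    4    4
  a   6    5    5    5    5
Edit distance = dp[6][4] = 5

5


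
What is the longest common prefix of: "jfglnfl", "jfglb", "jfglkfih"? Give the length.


Words: jfglnfl, jfglb, jfglkfih
  Position 0: all 'j' => match
  Position 1: all 'f' => match
  Position 2: all 'g' => match
  Position 3: all 'l' => match
  Position 4: ('n', 'b', 'k') => mismatch, stop
LCP = "jfgl" (length 4)

4


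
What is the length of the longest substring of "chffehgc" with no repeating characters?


Input: "chffehgc"
Sliding window (track last position of each char):
  Position 0 ('c'): window [0,0] length 1 -- new best
  Position 1 ('h'): window [0,1] length 2 -- new best
  Position 2 ('f'): window [0,2] length 3 -- new best
  Position 3 ('f'): repeat (last at 2), move window start to 3
  Position 3 ('f'): window [3,3] length 1
  Position 4 ('e'): window [3,4] length 2
  Position 5 ('h'): window [3,5] length 3
  Position 6 ('g'): window [3,6] length 4 -- new best
  Position 7 ('c'): window [3,7] length 5 -- new best
Longest substring with no repeats: "fehgc" with length 5

5


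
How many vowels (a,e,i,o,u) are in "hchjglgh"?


Input: hchjglgh
Checking each character:
  'h' at position 0: consonant
  'c' at position 1: consonant
  'h' at position 2: consonant
  'j' at position 3: consonant
  'g' at position 4: consonant
  'l' at position 5: consonant
  'g' at position 6: consonant
  'h' at position 7: consonant
Total vowels: 0

0


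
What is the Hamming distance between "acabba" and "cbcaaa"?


Comparing "acabba" and "cbcaaa" position by position:
  Position 0: 'a' vs 'c' => differ
  Position 1: 'c' vs 'b' => differ
  Position 2: 'a' vs 'c' => differ
  Position 3: 'b' vs 'a' => differ
  Position 4: 'b' vs 'a' => differ
  Position 5: 'a' vs 'a' => same
Total differences (Hamming distance): 5

5


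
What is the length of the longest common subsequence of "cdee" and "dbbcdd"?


LCS of "cdee" and "dbbcdd"
DP table:
           d    b    b    c    d    d
      0    0    0    0    0    0    0
  c   0    0    0    0    1    1    1
  d   0    1    1    1    1    2    2
  e   0    1    1    1    1    2    2
  e   0    1    1    1    1    2    2
LCS length = dp[4][6] = 2

2


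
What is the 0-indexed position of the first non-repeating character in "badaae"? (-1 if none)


Input: badaae
Character frequencies:
  'a': 3
  'b': 1
  'd': 1
  'e': 1
Scanning left to right for freq == 1:
  Position 0 ('b'): unique! => answer = 0

0


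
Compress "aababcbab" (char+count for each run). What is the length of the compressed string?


Input: aababcbab
Runs:
  'a' x 2 => "a2"
  'b' x 1 => "b1"
  'a' x 1 => "a1"
  'b' x 1 => "b1"
  'c' x 1 => "c1"
  'b' x 1 => "b1"
  'a' x 1 => "a1"
  'b' x 1 => "b1"
Compressed: "a2b1a1b1c1b1a1b1"
Compressed length: 16

16


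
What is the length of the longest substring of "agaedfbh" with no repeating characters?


Input: "agaedfbh"
Sliding window (track last position of each char):
  Position 0 ('a'): window [0,0] length 1 -- new best
  Position 1 ('g'): window [0,1] length 2 -- new best
  Position 2 ('a'): repeat (last at 0), move window start to 1
  Position 2 ('a'): window [1,2] length 2
  Position 3 ('e'): window [1,3] length 3 -- new best
  Position 4 ('d'): window [1,4] length 4 -- new best
  Position 5 ('f'): window [1,5] length 5 -- new best
  Position 6 ('b'): window [1,6] length 6 -- new best
  Position 7 ('h'): window [1,7] length 7 -- new best
Longest substring with no repeats: "gaedfbh" with length 7

7


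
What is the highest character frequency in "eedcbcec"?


Input: eedcbcec
Character counts:
  'b': 1
  'c': 3
  'd': 1
  'e': 3
Maximum frequency: 3

3


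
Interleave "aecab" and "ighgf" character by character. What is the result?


Interleaving "aecab" and "ighgf":
  Position 0: 'a' from first, 'i' from second => "ai"
  Position 1: 'e' from first, 'g' from second => "eg"
  Position 2: 'c' from first, 'h' from second => "ch"
  Position 3: 'a' from first, 'g' from second => "ag"
  Position 4: 'b' from first, 'f' from second => "bf"
Result: aiegchagbf

aiegchagbf


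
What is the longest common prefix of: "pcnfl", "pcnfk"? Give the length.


Words: pcnfl, pcnfk
  Position 0: all 'p' => match
  Position 1: all 'c' => match
  Position 2: all 'n' => match
  Position 3: all 'f' => match
  Position 4: ('l', 'k') => mismatch, stop
LCP = "pcnf" (length 4)

4


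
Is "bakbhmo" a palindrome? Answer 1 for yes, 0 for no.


Input: bakbhmo
Reversed: omhbkab
  Compare pos 0 ('b') with pos 6 ('o'): MISMATCH
  Compare pos 1 ('a') with pos 5 ('m'): MISMATCH
  Compare pos 2 ('k') with pos 4 ('h'): MISMATCH
Result: not a palindrome

0


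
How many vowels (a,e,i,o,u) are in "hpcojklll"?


Input: hpcojklll
Checking each character:
  'h' at position 0: consonant
  'p' at position 1: consonant
  'c' at position 2: consonant
  'o' at position 3: vowel (running total: 1)
  'j' at position 4: consonant
  'k' at position 5: consonant
  'l' at position 6: consonant
  'l' at position 7: consonant
  'l' at position 8: consonant
Total vowels: 1

1


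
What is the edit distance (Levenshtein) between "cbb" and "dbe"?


Computing edit distance: "cbb" -> "dbe"
DP table:
           d    b    e
      0    1    2    3
  c   1    1    2    3
  b   2    2    1    2
  b   3    3    2    2
Edit distance = dp[3][3] = 2

2


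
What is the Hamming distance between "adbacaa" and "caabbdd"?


Comparing "adbacaa" and "caabbdd" position by position:
  Position 0: 'a' vs 'c' => differ
  Position 1: 'd' vs 'a' => differ
  Position 2: 'b' vs 'a' => differ
  Position 3: 'a' vs 'b' => differ
  Position 4: 'c' vs 'b' => differ
  Position 5: 'a' vs 'd' => differ
  Position 6: 'a' vs 'd' => differ
Total differences (Hamming distance): 7

7


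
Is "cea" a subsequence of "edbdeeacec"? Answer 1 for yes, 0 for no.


Check if "cea" is a subsequence of "edbdeeacec"
Greedy scan:
  Position 0 ('e'): no match needed
  Position 1 ('d'): no match needed
  Position 2 ('b'): no match needed
  Position 3 ('d'): no match needed
  Position 4 ('e'): no match needed
  Position 5 ('e'): no match needed
  Position 6 ('a'): no match needed
  Position 7 ('c'): matches sub[0] = 'c'
  Position 8 ('e'): matches sub[1] = 'e'
  Position 9 ('c'): no match needed
Only matched 2/3 characters => not a subsequence

0


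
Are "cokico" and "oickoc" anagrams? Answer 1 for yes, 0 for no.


Strings: "cokico", "oickoc"
Sorted first:  ccikoo
Sorted second: ccikoo
Sorted forms match => anagrams

1


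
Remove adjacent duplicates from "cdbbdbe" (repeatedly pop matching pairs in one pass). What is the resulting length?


Input: cdbbdbe
Stack-based adjacent duplicate removal:
  Read 'c': push. Stack: c
  Read 'd': push. Stack: cd
  Read 'b': push. Stack: cdb
  Read 'b': matches stack top 'b' => pop. Stack: cd
  Read 'd': matches stack top 'd' => pop. Stack: c
  Read 'b': push. Stack: cb
  Read 'e': push. Stack: cbe
Final stack: "cbe" (length 3)

3


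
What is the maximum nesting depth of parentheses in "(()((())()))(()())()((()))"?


Input: "(()((())()))(()())()((()))"
Tracking depth:
  Position 0 '(': depth becomes 1
  Position 1 '(': depth becomes 2
  Position 2 ')': depth becomes 1
  Position 3 '(': depth becomes 2
  Position 4 '(': depth becomes 3
  Position 5 '(': depth becomes 4
  Position 6 ')': depth becomes 3
  Position 7 ')': depth becomes 2
  Position 8 '(': depth becomes 3
  Position 9 ')': depth becomes 2
  Position 10 ')': depth becomes 1
  Position 11 ')': depth becomes 0
  Position 12 '(': depth becomes 1
  Position 13 '(': depth becomes 2
  Position 14 ')': depth becomes 1
  Position 15 '(': depth becomes 2
  Position 16 ')': depth becomes 1
  Position 17 ')': depth becomes 0
  Position 18 '(': depth becomes 1
  Position 19 ')': depth becomes 0
  Position 20 '(': depth becomes 1
  Position 21 '(': depth becomes 2
  Position 22 '(': depth becomes 3
  Position 23 ')': depth becomes 2
  Position 24 ')': depth becomes 1
  Position 25 ')': depth becomes 0
Maximum depth reached: 4

4


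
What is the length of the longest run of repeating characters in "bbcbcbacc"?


Input: "bbcbcbacc"
Scanning for longest run:
  Position 1 ('b'): continues run of 'b', length=2
  Position 2 ('c'): new char, reset run to 1
  Position 3 ('b'): new char, reset run to 1
  Position 4 ('c'): new char, reset run to 1
  Position 5 ('b'): new char, reset run to 1
  Position 6 ('a'): new char, reset run to 1
  Position 7 ('c'): new char, reset run to 1
  Position 8 ('c'): continues run of 'c', length=2
Longest run: 'b' with length 2

2


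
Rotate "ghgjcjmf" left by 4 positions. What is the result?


Input: "ghgjcjmf", rotate left by 4
First 4 characters: "ghgj"
Remaining characters: "cjmf"
Concatenate remaining + first: "cjmf" + "ghgj" = "cjmfghgj"

cjmfghgj


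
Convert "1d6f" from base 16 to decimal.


Input: "1d6f" in base 16
Positional expansion:
  Digit '1' (value 1) x 16^3 = 4096
  Digit 'd' (value 13) x 16^2 = 3328
  Digit '6' (value 6) x 16^1 = 96
  Digit 'f' (value 15) x 16^0 = 15
Sum = 7535

7535


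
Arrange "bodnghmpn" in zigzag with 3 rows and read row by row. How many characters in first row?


Zigzag "bodnghmpn" into 3 rows:
Placing characters:
  'b' => row 0
  'o' => row 1
  'd' => row 2
  'n' => row 1
  'g' => row 0
  'h' => row 1
  'm' => row 2
  'p' => row 1
  'n' => row 0
Rows:
  Row 0: "bgn"
  Row 1: "onhp"
  Row 2: "dm"
First row length: 3

3


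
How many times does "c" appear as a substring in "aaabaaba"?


Searching for "c" in "aaabaaba"
Scanning each position:
  Position 0: "a" => no
  Position 1: "a" => no
  Position 2: "a" => no
  Position 3: "b" => no
  Position 4: "a" => no
  Position 5: "a" => no
  Position 6: "b" => no
  Position 7: "a" => no
Total occurrences: 0

0


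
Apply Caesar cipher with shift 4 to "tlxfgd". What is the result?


Caesar cipher: shift "tlxfgd" by 4
  't' (pos 19) + 4 = pos 23 = 'x'
  'l' (pos 11) + 4 = pos 15 = 'p'
  'x' (pos 23) + 4 = pos 1 = 'b'
  'f' (pos 5) + 4 = pos 9 = 'j'
  'g' (pos 6) + 4 = pos 10 = 'k'
  'd' (pos 3) + 4 = pos 7 = 'h'
Result: xpbjkh

xpbjkh


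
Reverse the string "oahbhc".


Input: oahbhc
Reading characters right to left:
  Position 5: 'c'
  Position 4: 'h'
  Position 3: 'b'
  Position 2: 'h'
  Position 1: 'a'
  Position 0: 'o'
Reversed: chbhao

chbhao


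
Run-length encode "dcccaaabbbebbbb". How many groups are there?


Input: dcccaaabbbebbbb
Scanning for consecutive runs:
  Group 1: 'd' x 1 (positions 0-0)
  Group 2: 'c' x 3 (positions 1-3)
  Group 3: 'a' x 3 (positions 4-6)
  Group 4: 'b' x 3 (positions 7-9)
  Group 5: 'e' x 1 (positions 10-10)
  Group 6: 'b' x 4 (positions 11-14)
Total groups: 6

6


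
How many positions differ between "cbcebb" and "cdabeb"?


Comparing "cbcebb" and "cdabeb" position by position:
  Position 0: 'c' vs 'c' => same
  Position 1: 'b' vs 'd' => DIFFER
  Position 2: 'c' vs 'a' => DIFFER
  Position 3: 'e' vs 'b' => DIFFER
  Position 4: 'b' vs 'e' => DIFFER
  Position 5: 'b' vs 'b' => same
Positions that differ: 4

4


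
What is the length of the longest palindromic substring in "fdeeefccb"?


Input: "fdeeefccb"
Checking substrings for palindromes:
  [2:5] "eee" (len 3) => palindrome
  [2:4] "ee" (len 2) => palindrome
  [3:5] "ee" (len 2) => palindrome
  [6:8] "cc" (len 2) => palindrome
Longest palindromic substring: "eee" with length 3

3


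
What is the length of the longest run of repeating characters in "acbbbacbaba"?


Input: "acbbbacbaba"
Scanning for longest run:
  Position 1 ('c'): new char, reset run to 1
  Position 2 ('b'): new char, reset run to 1
  Position 3 ('b'): continues run of 'b', length=2
  Position 4 ('b'): continues run of 'b', length=3
  Position 5 ('a'): new char, reset run to 1
  Position 6 ('c'): new char, reset run to 1
  Position 7 ('b'): new char, reset run to 1
  Position 8 ('a'): new char, reset run to 1
  Position 9 ('b'): new char, reset run to 1
  Position 10 ('a'): new char, reset run to 1
Longest run: 'b' with length 3

3


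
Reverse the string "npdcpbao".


Input: npdcpbao
Reading characters right to left:
  Position 7: 'o'
  Position 6: 'a'
  Position 5: 'b'
  Position 4: 'p'
  Position 3: 'c'
  Position 2: 'd'
  Position 1: 'p'
  Position 0: 'n'
Reversed: oabpcdpn

oabpcdpn


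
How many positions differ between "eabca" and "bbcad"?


Comparing "eabca" and "bbcad" position by position:
  Position 0: 'e' vs 'b' => DIFFER
  Position 1: 'a' vs 'b' => DIFFER
  Position 2: 'b' vs 'c' => DIFFER
  Position 3: 'c' vs 'a' => DIFFER
  Position 4: 'a' vs 'd' => DIFFER
Positions that differ: 5

5


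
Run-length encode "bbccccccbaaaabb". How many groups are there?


Input: bbccccccbaaaabb
Scanning for consecutive runs:
  Group 1: 'b' x 2 (positions 0-1)
  Group 2: 'c' x 6 (positions 2-7)
  Group 3: 'b' x 1 (positions 8-8)
  Group 4: 'a' x 4 (positions 9-12)
  Group 5: 'b' x 2 (positions 13-14)
Total groups: 5

5


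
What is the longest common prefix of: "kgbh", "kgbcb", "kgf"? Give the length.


Words: kgbh, kgbcb, kgf
  Position 0: all 'k' => match
  Position 1: all 'g' => match
  Position 2: ('b', 'b', 'f') => mismatch, stop
LCP = "kg" (length 2)

2


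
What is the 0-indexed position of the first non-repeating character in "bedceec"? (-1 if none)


Input: bedceec
Character frequencies:
  'b': 1
  'c': 2
  'd': 1
  'e': 3
Scanning left to right for freq == 1:
  Position 0 ('b'): unique! => answer = 0

0


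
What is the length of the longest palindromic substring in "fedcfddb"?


Input: "fedcfddb"
Checking substrings for palindromes:
  [5:7] "dd" (len 2) => palindrome
Longest palindromic substring: "dd" with length 2

2


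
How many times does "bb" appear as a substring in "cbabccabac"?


Searching for "bb" in "cbabccabac"
Scanning each position:
  Position 0: "cb" => no
  Position 1: "ba" => no
  Position 2: "ab" => no
  Position 3: "bc" => no
  Position 4: "cc" => no
  Position 5: "ca" => no
  Position 6: "ab" => no
  Position 7: "ba" => no
  Position 8: "ac" => no
Total occurrences: 0

0


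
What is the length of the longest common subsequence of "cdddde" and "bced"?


LCS of "cdddde" and "bced"
DP table:
           b    c    e    d
      0    0    0    0    0
  c   0    0    1    1    1
  d   0    0    1    1    2
  d   0    0    1    1    2
  d   0    0    1    1    2
  d   0    0    1    1    2
  e   0    0    1    2    2
LCS length = dp[6][4] = 2

2


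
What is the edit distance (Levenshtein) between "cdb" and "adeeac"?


Computing edit distance: "cdb" -> "adeeac"
DP table:
           a    d    e    e    a    c
      0    1    2    3    4    5    6
  c   1    1    2    3    4    5    5
  d   2    2    1    2    3    4    5
  b   3    3    2    2    3    4    5
Edit distance = dp[3][6] = 5

5


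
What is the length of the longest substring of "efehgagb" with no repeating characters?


Input: "efehgagb"
Sliding window (track last position of each char):
  Position 0 ('e'): window [0,0] length 1 -- new best
  Position 1 ('f'): window [0,1] length 2 -- new best
  Position 2 ('e'): repeat (last at 0), move window start to 1
  Position 2 ('e'): window [1,2] length 2
  Position 3 ('h'): window [1,3] length 3 -- new best
  Position 4 ('g'): window [1,4] length 4 -- new best
  Position 5 ('a'): window [1,5] length 5 -- new best
  Position 6 ('g'): repeat (last at 4), move window start to 5
  Position 6 ('g'): window [5,6] length 2
  Position 7 ('b'): window [5,7] length 3
Longest substring with no repeats: "fehga" with length 5

5


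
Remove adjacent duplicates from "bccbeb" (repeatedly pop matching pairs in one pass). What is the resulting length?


Input: bccbeb
Stack-based adjacent duplicate removal:
  Read 'b': push. Stack: b
  Read 'c': push. Stack: bc
  Read 'c': matches stack top 'c' => pop. Stack: b
  Read 'b': matches stack top 'b' => pop. Stack: (empty)
  Read 'e': push. Stack: e
  Read 'b': push. Stack: eb
Final stack: "eb" (length 2)

2


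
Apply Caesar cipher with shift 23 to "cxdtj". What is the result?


Caesar cipher: shift "cxdtj" by 23
  'c' (pos 2) + 23 = pos 25 = 'z'
  'x' (pos 23) + 23 = pos 20 = 'u'
  'd' (pos 3) + 23 = pos 0 = 'a'
  't' (pos 19) + 23 = pos 16 = 'q'
  'j' (pos 9) + 23 = pos 6 = 'g'
Result: zuaqg

zuaqg


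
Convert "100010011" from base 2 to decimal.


Input: "100010011" in base 2
Positional expansion:
  Digit '1' (value 1) x 2^8 = 256
  Digit '0' (value 0) x 2^7 = 0
  Digit '0' (value 0) x 2^6 = 0
  Digit '0' (value 0) x 2^5 = 0
  Digit '1' (value 1) x 2^4 = 16
  Digit '0' (value 0) x 2^3 = 0
  Digit '0' (value 0) x 2^2 = 0
  Digit '1' (value 1) x 2^1 = 2
  Digit '1' (value 1) x 2^0 = 1
Sum = 275

275


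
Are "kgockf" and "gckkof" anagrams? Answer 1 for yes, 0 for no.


Strings: "kgockf", "gckkof"
Sorted first:  cfgkko
Sorted second: cfgkko
Sorted forms match => anagrams

1


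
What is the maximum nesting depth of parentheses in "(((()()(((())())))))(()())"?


Input: "(((()()(((())())))))(()())"
Tracking depth:
  Position 0 '(': depth becomes 1
  Position 1 '(': depth becomes 2
  Position 2 '(': depth becomes 3
  Position 3 '(': depth becomes 4
  Position 4 ')': depth becomes 3
  Position 5 '(': depth becomes 4
  Position 6 ')': depth becomes 3
  Position 7 '(': depth becomes 4
  Position 8 '(': depth becomes 5
  Position 9 '(': depth becomes 6
  Position 10 '(': depth becomes 7
  Position 11 ')': depth becomes 6
  Position 12 ')': depth becomes 5
  Position 13 '(': depth becomes 6
  Position 14 ')': depth becomes 5
  Position 15 ')': depth becomes 4
  Position 16 ')': depth becomes 3
  Position 17 ')': depth becomes 2
  Position 18 ')': depth becomes 1
  Position 19 ')': depth becomes 0
  Position 20 '(': depth becomes 1
  Position 21 '(': depth becomes 2
  Position 22 ')': depth becomes 1
  Position 23 '(': depth becomes 2
  Position 24 ')': depth becomes 1
  Position 25 ')': depth becomes 0
Maximum depth reached: 7

7


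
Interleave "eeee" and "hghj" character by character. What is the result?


Interleaving "eeee" and "hghj":
  Position 0: 'e' from first, 'h' from second => "eh"
  Position 1: 'e' from first, 'g' from second => "eg"
  Position 2: 'e' from first, 'h' from second => "eh"
  Position 3: 'e' from first, 'j' from second => "ej"
Result: ehegehej

ehegehej


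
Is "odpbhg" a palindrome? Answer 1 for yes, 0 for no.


Input: odpbhg
Reversed: ghbpdo
  Compare pos 0 ('o') with pos 5 ('g'): MISMATCH
  Compare pos 1 ('d') with pos 4 ('h'): MISMATCH
  Compare pos 2 ('p') with pos 3 ('b'): MISMATCH
Result: not a palindrome

0


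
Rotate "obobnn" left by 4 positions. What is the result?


Input: "obobnn", rotate left by 4
First 4 characters: "obob"
Remaining characters: "nn"
Concatenate remaining + first: "nn" + "obob" = "nnobob"

nnobob


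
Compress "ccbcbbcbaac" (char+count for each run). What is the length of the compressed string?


Input: ccbcbbcbaac
Runs:
  'c' x 2 => "c2"
  'b' x 1 => "b1"
  'c' x 1 => "c1"
  'b' x 2 => "b2"
  'c' x 1 => "c1"
  'b' x 1 => "b1"
  'a' x 2 => "a2"
  'c' x 1 => "c1"
Compressed: "c2b1c1b2c1b1a2c1"
Compressed length: 16

16


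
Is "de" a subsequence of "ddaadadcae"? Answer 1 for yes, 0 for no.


Check if "de" is a subsequence of "ddaadadcae"
Greedy scan:
  Position 0 ('d'): matches sub[0] = 'd'
  Position 1 ('d'): no match needed
  Position 2 ('a'): no match needed
  Position 3 ('a'): no match needed
  Position 4 ('d'): no match needed
  Position 5 ('a'): no match needed
  Position 6 ('d'): no match needed
  Position 7 ('c'): no match needed
  Position 8 ('a'): no match needed
  Position 9 ('e'): matches sub[1] = 'e'
All 2 characters matched => is a subsequence

1


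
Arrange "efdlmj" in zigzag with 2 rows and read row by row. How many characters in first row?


Zigzag "efdlmj" into 2 rows:
Placing characters:
  'e' => row 0
  'f' => row 1
  'd' => row 0
  'l' => row 1
  'm' => row 0
  'j' => row 1
Rows:
  Row 0: "edm"
  Row 1: "flj"
First row length: 3

3


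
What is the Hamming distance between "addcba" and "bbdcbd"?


Comparing "addcba" and "bbdcbd" position by position:
  Position 0: 'a' vs 'b' => differ
  Position 1: 'd' vs 'b' => differ
  Position 2: 'd' vs 'd' => same
  Position 3: 'c' vs 'c' => same
  Position 4: 'b' vs 'b' => same
  Position 5: 'a' vs 'd' => differ
Total differences (Hamming distance): 3

3


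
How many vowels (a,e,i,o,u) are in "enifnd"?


Input: enifnd
Checking each character:
  'e' at position 0: vowel (running total: 1)
  'n' at position 1: consonant
  'i' at position 2: vowel (running total: 2)
  'f' at position 3: consonant
  'n' at position 4: consonant
  'd' at position 5: consonant
Total vowels: 2

2


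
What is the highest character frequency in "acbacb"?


Input: acbacb
Character counts:
  'a': 2
  'b': 2
  'c': 2
Maximum frequency: 2

2


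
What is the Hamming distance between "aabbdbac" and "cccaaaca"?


Comparing "aabbdbac" and "cccaaaca" position by position:
  Position 0: 'a' vs 'c' => differ
  Position 1: 'a' vs 'c' => differ
  Position 2: 'b' vs 'c' => differ
  Position 3: 'b' vs 'a' => differ
  Position 4: 'd' vs 'a' => differ
  Position 5: 'b' vs 'a' => differ
  Position 6: 'a' vs 'c' => differ
  Position 7: 'c' vs 'a' => differ
Total differences (Hamming distance): 8

8


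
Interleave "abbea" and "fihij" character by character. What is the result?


Interleaving "abbea" and "fihij":
  Position 0: 'a' from first, 'f' from second => "af"
  Position 1: 'b' from first, 'i' from second => "bi"
  Position 2: 'b' from first, 'h' from second => "bh"
  Position 3: 'e' from first, 'i' from second => "ei"
  Position 4: 'a' from first, 'j' from second => "aj"
Result: afbibheiaj

afbibheiaj


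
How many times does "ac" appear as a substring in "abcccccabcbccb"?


Searching for "ac" in "abcccccabcbccb"
Scanning each position:
  Position 0: "ab" => no
  Position 1: "bc" => no
  Position 2: "cc" => no
  Position 3: "cc" => no
  Position 4: "cc" => no
  Position 5: "cc" => no
  Position 6: "ca" => no
  Position 7: "ab" => no
  Position 8: "bc" => no
  Position 9: "cb" => no
  Position 10: "bc" => no
  Position 11: "cc" => no
  Position 12: "cb" => no
Total occurrences: 0

0


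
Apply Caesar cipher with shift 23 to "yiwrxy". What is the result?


Caesar cipher: shift "yiwrxy" by 23
  'y' (pos 24) + 23 = pos 21 = 'v'
  'i' (pos 8) + 23 = pos 5 = 'f'
  'w' (pos 22) + 23 = pos 19 = 't'
  'r' (pos 17) + 23 = pos 14 = 'o'
  'x' (pos 23) + 23 = pos 20 = 'u'
  'y' (pos 24) + 23 = pos 21 = 'v'
Result: vftouv

vftouv


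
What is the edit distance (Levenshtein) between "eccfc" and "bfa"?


Computing edit distance: "eccfc" -> "bfa"
DP table:
           b    f    a
      0    1    2    3
  e   1    1    2    3
  c   2    2    2    3
  c   3    3    3    3
  f   4    4    3    4
  c   5    5    4    4
Edit distance = dp[5][3] = 4

4


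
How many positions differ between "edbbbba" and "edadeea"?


Comparing "edbbbba" and "edadeea" position by position:
  Position 0: 'e' vs 'e' => same
  Position 1: 'd' vs 'd' => same
  Position 2: 'b' vs 'a' => DIFFER
  Position 3: 'b' vs 'd' => DIFFER
  Position 4: 'b' vs 'e' => DIFFER
  Position 5: 'b' vs 'e' => DIFFER
  Position 6: 'a' vs 'a' => same
Positions that differ: 4

4


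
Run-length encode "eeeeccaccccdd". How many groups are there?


Input: eeeeccaccccdd
Scanning for consecutive runs:
  Group 1: 'e' x 4 (positions 0-3)
  Group 2: 'c' x 2 (positions 4-5)
  Group 3: 'a' x 1 (positions 6-6)
  Group 4: 'c' x 4 (positions 7-10)
  Group 5: 'd' x 2 (positions 11-12)
Total groups: 5

5


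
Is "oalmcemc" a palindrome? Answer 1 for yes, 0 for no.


Input: oalmcemc
Reversed: cmecmlao
  Compare pos 0 ('o') with pos 7 ('c'): MISMATCH
  Compare pos 1 ('a') with pos 6 ('m'): MISMATCH
  Compare pos 2 ('l') with pos 5 ('e'): MISMATCH
  Compare pos 3 ('m') with pos 4 ('c'): MISMATCH
Result: not a palindrome

0


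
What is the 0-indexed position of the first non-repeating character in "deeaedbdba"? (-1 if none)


Input: deeaedbdba
Character frequencies:
  'a': 2
  'b': 2
  'd': 3
  'e': 3
Scanning left to right for freq == 1:
  Position 0 ('d'): freq=3, skip
  Position 1 ('e'): freq=3, skip
  Position 2 ('e'): freq=3, skip
  Position 3 ('a'): freq=2, skip
  Position 4 ('e'): freq=3, skip
  Position 5 ('d'): freq=3, skip
  Position 6 ('b'): freq=2, skip
  Position 7 ('d'): freq=3, skip
  Position 8 ('b'): freq=2, skip
  Position 9 ('a'): freq=2, skip
  No unique character found => answer = -1

-1


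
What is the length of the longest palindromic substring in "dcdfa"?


Input: "dcdfa"
Checking substrings for palindromes:
  [0:3] "dcd" (len 3) => palindrome
Longest palindromic substring: "dcd" with length 3

3


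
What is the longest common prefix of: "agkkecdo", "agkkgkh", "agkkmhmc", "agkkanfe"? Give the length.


Words: agkkecdo, agkkgkh, agkkmhmc, agkkanfe
  Position 0: all 'a' => match
  Position 1: all 'g' => match
  Position 2: all 'k' => match
  Position 3: all 'k' => match
  Position 4: ('e', 'g', 'm', 'a') => mismatch, stop
LCP = "agkk" (length 4)

4


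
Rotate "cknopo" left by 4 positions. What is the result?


Input: "cknopo", rotate left by 4
First 4 characters: "ckno"
Remaining characters: "po"
Concatenate remaining + first: "po" + "ckno" = "pockno"

pockno


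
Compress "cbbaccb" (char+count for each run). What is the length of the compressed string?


Input: cbbaccb
Runs:
  'c' x 1 => "c1"
  'b' x 2 => "b2"
  'a' x 1 => "a1"
  'c' x 2 => "c2"
  'b' x 1 => "b1"
Compressed: "c1b2a1c2b1"
Compressed length: 10

10


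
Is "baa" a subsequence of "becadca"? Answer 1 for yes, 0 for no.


Check if "baa" is a subsequence of "becadca"
Greedy scan:
  Position 0 ('b'): matches sub[0] = 'b'
  Position 1 ('e'): no match needed
  Position 2 ('c'): no match needed
  Position 3 ('a'): matches sub[1] = 'a'
  Position 4 ('d'): no match needed
  Position 5 ('c'): no match needed
  Position 6 ('a'): matches sub[2] = 'a'
All 3 characters matched => is a subsequence

1


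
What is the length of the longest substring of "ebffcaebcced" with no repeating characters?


Input: "ebffcaebcced"
Sliding window (track last position of each char):
  Position 0 ('e'): window [0,0] length 1 -- new best
  Position 1 ('b'): window [0,1] length 2 -- new best
  Position 2 ('f'): window [0,2] length 3 -- new best
  Position 3 ('f'): repeat (last at 2), move window start to 3
  Position 3 ('f'): window [3,3] length 1
  Position 4 ('c'): window [3,4] length 2
  Position 5 ('a'): window [3,5] length 3
  Position 6 ('e'): window [3,6] length 4 -- new best
  Position 7 ('b'): window [3,7] length 5 -- new best
  Position 8 ('c'): repeat (last at 4), move window start to 5
  Position 8 ('c'): window [5,8] length 4
  Position 9 ('c'): repeat (last at 8), move window start to 9
  Position 9 ('c'): window [9,9] length 1
  Position 10 ('e'): window [9,10] length 2
  Position 11 ('d'): window [9,11] length 3
Longest substring with no repeats: "fcaeb" with length 5

5


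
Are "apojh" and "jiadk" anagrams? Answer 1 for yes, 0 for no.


Strings: "apojh", "jiadk"
Sorted first:  ahjop
Sorted second: adijk
Differ at position 1: 'h' vs 'd' => not anagrams

0


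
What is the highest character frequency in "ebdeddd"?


Input: ebdeddd
Character counts:
  'b': 1
  'd': 4
  'e': 2
Maximum frequency: 4

4


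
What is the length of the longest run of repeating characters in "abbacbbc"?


Input: "abbacbbc"
Scanning for longest run:
  Position 1 ('b'): new char, reset run to 1
  Position 2 ('b'): continues run of 'b', length=2
  Position 3 ('a'): new char, reset run to 1
  Position 4 ('c'): new char, reset run to 1
  Position 5 ('b'): new char, reset run to 1
  Position 6 ('b'): continues run of 'b', length=2
  Position 7 ('c'): new char, reset run to 1
Longest run: 'b' with length 2

2


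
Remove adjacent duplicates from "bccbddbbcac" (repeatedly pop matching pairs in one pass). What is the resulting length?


Input: bccbddbbcac
Stack-based adjacent duplicate removal:
  Read 'b': push. Stack: b
  Read 'c': push. Stack: bc
  Read 'c': matches stack top 'c' => pop. Stack: b
  Read 'b': matches stack top 'b' => pop. Stack: (empty)
  Read 'd': push. Stack: d
  Read 'd': matches stack top 'd' => pop. Stack: (empty)
  Read 'b': push. Stack: b
  Read 'b': matches stack top 'b' => pop. Stack: (empty)
  Read 'c': push. Stack: c
  Read 'a': push. Stack: ca
  Read 'c': push. Stack: cac
Final stack: "cac" (length 3)

3


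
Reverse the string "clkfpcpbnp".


Input: clkfpcpbnp
Reading characters right to left:
  Position 9: 'p'
  Position 8: 'n'
  Position 7: 'b'
  Position 6: 'p'
  Position 5: 'c'
  Position 4: 'p'
  Position 3: 'f'
  Position 2: 'k'
  Position 1: 'l'
  Position 0: 'c'
Reversed: pnbpcpfklc

pnbpcpfklc


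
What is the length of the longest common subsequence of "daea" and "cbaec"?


LCS of "daea" and "cbaec"
DP table:
           c    b    a    e    c
      0    0    0    0    0    0
  d   0    0    0    0    0    0
  a   0    0    0    1    1    1
  e   0    0    0    1    2    2
  a   0    0    0    1    2    2
LCS length = dp[4][5] = 2

2
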